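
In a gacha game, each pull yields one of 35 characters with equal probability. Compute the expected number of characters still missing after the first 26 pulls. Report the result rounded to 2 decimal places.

For each character, P(unseen after 26) = (34/35)^26 = 0.471.
By linearity of expectation, E[unseen] = 35·(34/35)^26 = 16.472.

16.47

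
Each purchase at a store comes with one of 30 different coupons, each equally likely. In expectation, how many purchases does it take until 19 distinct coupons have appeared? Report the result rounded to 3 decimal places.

With k distinct coupons already seen, the next new one arrives after an expected 30/(30-k) purchases.
Sum over k = 0,...,18: E = 30/30 + 30/29 + 30/28 + ... + 30/13 + 30/12 = 29.2533.

29.253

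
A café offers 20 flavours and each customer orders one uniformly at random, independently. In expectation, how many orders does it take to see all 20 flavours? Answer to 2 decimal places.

71.95

The wait to go from k to k+1 distinct flavours is geometric with mean 20/(20-k).
E[T] = 20/20 + 20/19 + 20/18 + ... + 20/2 + 20/1 = 20·H_{20}.
H_{20} = 3.598, so E[T] = 71.955.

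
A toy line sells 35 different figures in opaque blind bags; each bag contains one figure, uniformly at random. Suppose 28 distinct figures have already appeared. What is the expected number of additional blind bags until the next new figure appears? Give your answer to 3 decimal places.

The number of blind bags until the next new figure is geometric with success probability 7/35, so its mean is 35/7.
E = 35/7 = 5.0000.

5.000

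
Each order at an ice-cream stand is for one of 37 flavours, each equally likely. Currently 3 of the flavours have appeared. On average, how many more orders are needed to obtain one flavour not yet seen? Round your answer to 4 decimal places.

1.0882

Each order yields a new flavour with probability (37-3)/37 = 34/37, so the wait is geometric with mean 37/34.
E = 37/34 = 1.08824.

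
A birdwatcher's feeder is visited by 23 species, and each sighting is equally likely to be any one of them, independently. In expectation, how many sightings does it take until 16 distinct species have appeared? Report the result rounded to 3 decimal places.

26.253

With k distinct species already seen, the next new one arrives after an expected 23/(23-k) sightings.
Sum over k = 0,...,15: E = 23/23 + 23/22 + 23/21 + ... + 23/9 + 23/8 = 26.2530.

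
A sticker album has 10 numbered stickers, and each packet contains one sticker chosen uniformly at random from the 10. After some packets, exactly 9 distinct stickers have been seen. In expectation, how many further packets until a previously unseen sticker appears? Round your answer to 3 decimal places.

The number of packets until the next new sticker is geometric with success probability 1/10, so its mean is 10/1.
E = 10/1 = 10.0000.

10.000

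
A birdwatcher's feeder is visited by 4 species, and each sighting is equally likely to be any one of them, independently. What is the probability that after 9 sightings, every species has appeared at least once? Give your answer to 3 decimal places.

By inclusion–exclusion over which species are missing,
P(all seen) = Σ_{j=0}^{4} (-1)^j C(4,j)((4-j)/4)^9
= 1.0000 - 0.3003 + 0.0117 - 0.0000 + 0.0000
= 0.7114.

0.711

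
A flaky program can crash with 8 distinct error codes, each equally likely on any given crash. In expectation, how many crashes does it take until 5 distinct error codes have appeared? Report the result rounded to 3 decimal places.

7.076

Going from k to k+1 distinct takes a geometric number of crashes with mean 8/(8-k).
Sum over k = 0,...,4: E = 8/8 + 8/7 + 8/6 + 8/5 + 8/4 = 7.0762.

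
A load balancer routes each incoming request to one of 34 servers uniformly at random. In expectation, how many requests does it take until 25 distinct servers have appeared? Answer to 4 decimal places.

Going from k to k+1 distinct takes a geometric number of requests with mean 34/(34-k).
Sum over k = 0,...,24: E = 34/34 + 34/33 + 34/32 + ... + 34/11 + 34/10 = 43.83422.

43.8342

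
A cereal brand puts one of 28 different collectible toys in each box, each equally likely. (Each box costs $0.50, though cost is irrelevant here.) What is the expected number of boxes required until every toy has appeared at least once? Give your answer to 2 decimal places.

The wait to go from k to k+1 distinct toys is geometric with mean 28/(28-k).
E[T] = 28/28 + 28/27 + 28/26 + ... + 28/2 + 28/1 = 28·H_{28}.
H_{28} = 3.927, so E[T] = 109.961.

109.96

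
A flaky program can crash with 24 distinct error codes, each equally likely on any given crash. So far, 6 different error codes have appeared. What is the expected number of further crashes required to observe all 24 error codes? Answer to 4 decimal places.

With k distinct error codes already seen, the next new one takes an expected 24/(24-k) crashes.
Sum over k = 6,...,23: E = 24/18 + 24/17 + 24/16 + ... + 24/2 + 24/1 = 83.88259.

83.8826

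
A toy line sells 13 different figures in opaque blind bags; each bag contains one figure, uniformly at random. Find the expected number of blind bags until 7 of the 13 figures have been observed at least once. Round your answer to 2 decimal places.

9.49

With k distinct figures already seen, the next new one arrives after an expected 13/(13-k) blind bags.
Sum over k = 0,...,6: E = 13/13 + 13/12 + 13/11 + ... + 13/8 + 13/7 = 9.492.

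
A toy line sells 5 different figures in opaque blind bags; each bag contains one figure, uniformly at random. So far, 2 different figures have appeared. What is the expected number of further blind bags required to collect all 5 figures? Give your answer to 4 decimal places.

9.1667

From k distinct to k+1 distinct takes on average 5/(5-k) blind bags.
Sum over k = 2,...,4: E = 5/3 + 5/2 + 5/1 = 9.16667.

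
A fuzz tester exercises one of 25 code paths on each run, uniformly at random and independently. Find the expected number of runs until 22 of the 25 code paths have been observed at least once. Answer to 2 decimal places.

49.57

Going from k to k+1 distinct takes a geometric number of runs with mean 25/(25-k).
Sum over k = 0,...,21: E = 25/25 + 25/24 + 25/23 + ... + 25/5 + 25/4 = 49.566.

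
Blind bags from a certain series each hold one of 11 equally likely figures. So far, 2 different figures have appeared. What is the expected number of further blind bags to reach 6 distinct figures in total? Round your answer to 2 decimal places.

6.00

From k distinct to k+1 distinct takes on average 11/(11-k) blind bags.
Sum over k = 2,...,5: E = 11/9 + 11/8 + 11/7 + 11/6 = 6.002.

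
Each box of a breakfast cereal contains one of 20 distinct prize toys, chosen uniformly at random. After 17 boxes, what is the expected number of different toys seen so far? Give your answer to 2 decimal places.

11.64

For each toy, P(seen in 17 boxes) = 1 - (19/20)^17 = 0.582.
By linearity of expectation, E[distinct seen] = 20·(1 - (19/20)^17) = 11.638.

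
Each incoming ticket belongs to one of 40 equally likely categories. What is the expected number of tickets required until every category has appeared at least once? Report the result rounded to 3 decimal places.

Split into phases: going from k distinct to k+1 distinct takes on average 40/(40-k) tickets.
E[T] = 40/40 + 40/39 + 40/38 + ... + 40/2 + 40/1 = 40·H_{40}.
H_{40} = 4.2785, so E[T] = 171.1417.

171.142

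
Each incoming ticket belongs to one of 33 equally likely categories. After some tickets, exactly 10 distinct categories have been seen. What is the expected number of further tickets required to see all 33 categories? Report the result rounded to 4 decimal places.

123.2316

From k distinct to k+1 distinct takes on average 33/(33-k) tickets.
Sum over k = 10,...,32: E = 33/23 + 33/22 + 33/21 + ... + 33/2 + 33/1 = 123.23162.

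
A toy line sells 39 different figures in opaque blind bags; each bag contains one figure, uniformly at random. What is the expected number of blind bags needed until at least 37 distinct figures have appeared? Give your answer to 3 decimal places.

107.388

With k distinct figures already seen, the next new one arrives after an expected 39/(39-k) blind bags.
Sum over k = 0,...,36: E = 39/39 + 39/38 + 39/37 + ... + 39/4 + 39/3 = 107.3882.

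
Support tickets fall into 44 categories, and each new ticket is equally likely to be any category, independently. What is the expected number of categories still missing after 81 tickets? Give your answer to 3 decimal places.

For each category, P(unseen after 81) = (43/44)^81 = 0.1553.
By linearity of expectation, E[unseen] = 44·(43/44)^81 = 6.8349.

6.835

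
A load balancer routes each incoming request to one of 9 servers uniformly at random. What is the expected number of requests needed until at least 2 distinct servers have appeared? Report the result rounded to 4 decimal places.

With k distinct servers already seen, the next new one arrives after an expected 9/(9-k) requests.
Sum over k = 0,...,1: E = 9/9 + 9/8 = 2.12500.

2.1250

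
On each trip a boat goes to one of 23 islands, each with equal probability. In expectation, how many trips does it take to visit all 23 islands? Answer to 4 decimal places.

Split into phases: going from k distinct to k+1 distinct takes on average 23/(23-k) trips.
E[T] = 23/23 + 23/22 + 23/21 + ... + 23/2 + 23/1 = 23·H_{23}.
H_{23} = 3.73429, so E[T] = 85.88870.

85.8887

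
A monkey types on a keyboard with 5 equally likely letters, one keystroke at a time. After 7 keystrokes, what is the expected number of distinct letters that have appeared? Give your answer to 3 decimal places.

For each letter, P(seen in 7 keystrokes) = 1 - (4/5)^7 = 0.7903.
By linearity of expectation, E[distinct seen] = 5·(1 - (4/5)^7) = 3.9514.

3.951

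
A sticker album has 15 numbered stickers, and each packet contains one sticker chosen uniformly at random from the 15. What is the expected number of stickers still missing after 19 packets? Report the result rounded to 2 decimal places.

For each sticker, P(unseen after 19) = (14/15)^19 = 0.270.
By linearity of expectation, E[unseen] = 15·(14/15)^19 = 4.044.

4.04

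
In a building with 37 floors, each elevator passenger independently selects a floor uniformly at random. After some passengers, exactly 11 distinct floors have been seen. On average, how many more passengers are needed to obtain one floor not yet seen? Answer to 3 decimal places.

1.423

The number of passengers until the next new floor is geometric with success probability 26/37, so its mean is 37/26.
E = 37/26 = 1.4231.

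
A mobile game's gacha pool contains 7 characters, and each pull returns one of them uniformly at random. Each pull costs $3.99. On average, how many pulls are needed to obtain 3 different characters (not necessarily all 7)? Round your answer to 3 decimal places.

3.567

Going from k to k+1 distinct takes a geometric number of pulls with mean 7/(7-k).
Sum over k = 0,...,2: E = 7/7 + 7/6 + 7/5 = 3.5667.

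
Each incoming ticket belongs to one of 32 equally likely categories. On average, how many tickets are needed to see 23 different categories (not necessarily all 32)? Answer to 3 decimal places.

Going from k to k+1 distinct takes a geometric number of tickets with mean 32/(32-k).
Sum over k = 0,...,22: E = 32/32 + 32/31 + 32/30 + ... + 32/11 + 32/10 = 39.3449.

39.345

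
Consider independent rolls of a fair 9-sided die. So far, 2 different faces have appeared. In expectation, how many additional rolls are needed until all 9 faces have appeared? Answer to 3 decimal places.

From k distinct to k+1 distinct takes on average 9/(9-k) rolls.
Sum over k = 2,...,8: E = 9/7 + 9/6 + 9/5 + ... + 9/2 + 9/1 = 23.3357.

23.336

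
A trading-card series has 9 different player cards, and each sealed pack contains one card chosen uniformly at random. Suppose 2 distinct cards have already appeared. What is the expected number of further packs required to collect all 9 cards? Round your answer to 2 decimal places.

23.34

The wait to go from k to k+1 distinct cards is geometric with mean 9/(9-k).
Sum over k = 2,...,8: E = 9/7 + 9/6 + 9/5 + ... + 9/2 + 9/1 = 23.336.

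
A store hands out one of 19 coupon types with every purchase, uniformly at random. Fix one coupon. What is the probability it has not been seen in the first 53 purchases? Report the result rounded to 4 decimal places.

0.0570

On each purchase the fixed coupon fails to appear with probability 18/19.
P(still missing after 53) = (18/19)^53 = 0.05695.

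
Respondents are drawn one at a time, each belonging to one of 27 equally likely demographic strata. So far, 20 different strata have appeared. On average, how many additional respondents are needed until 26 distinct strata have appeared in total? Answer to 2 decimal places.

43.01

With k distinct strata already seen, the next new one takes an expected 27/(27-k) respondents.
Sum over k = 20,...,25: E = 27/7 + 27/6 + 27/5 + 27/4 + 27/3 + 27/2 = 43.007.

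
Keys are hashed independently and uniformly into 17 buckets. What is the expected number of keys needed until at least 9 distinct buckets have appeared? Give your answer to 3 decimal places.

Going from k to k+1 distinct takes a geometric number of keys with mean 17/(17-k).
Sum over k = 0,...,8: E = 17/17 + 17/16 + 17/15 + ... + 17/10 + 17/9 = 12.2688.

12.269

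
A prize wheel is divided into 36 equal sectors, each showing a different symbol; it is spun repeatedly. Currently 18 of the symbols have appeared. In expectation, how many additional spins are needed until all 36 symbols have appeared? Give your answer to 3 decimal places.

From k distinct to k+1 distinct takes on average 36/(36-k) spins.
Sum over k = 18,...,35: E = 36/18 + 36/17 + 36/16 + ... + 36/2 + 36/1 = 125.8239.

125.824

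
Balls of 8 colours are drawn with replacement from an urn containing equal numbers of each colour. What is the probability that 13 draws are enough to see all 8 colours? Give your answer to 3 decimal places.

Let A_i be the event that colour i is missing after 13 draws. By inclusion–exclusion on the A_i,
P(all seen) = Σ_{j=0}^{8} (-1)^j C(8,j)((8-j)/8)^13
= 1.0000 - 1.4099 + 0.6652 - 0.1243 + 0.0085 - 0.0002 + 0.0000 - 0.0000 + 0.0000
= 0.1393.

0.139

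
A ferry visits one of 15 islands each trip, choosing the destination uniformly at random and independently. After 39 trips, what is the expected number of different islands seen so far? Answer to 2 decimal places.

For each island, P(seen in 39 trips) = 1 - (14/15)^39 = 0.932.
By linearity of expectation, E[distinct seen] = 15·(1 - (14/15)^39) = 13.983.

13.98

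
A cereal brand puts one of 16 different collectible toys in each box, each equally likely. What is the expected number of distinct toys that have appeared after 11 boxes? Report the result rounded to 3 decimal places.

For each toy, P(seen in 11 boxes) = 1 - (15/16)^11 = 0.5083.
By linearity of expectation, E[distinct seen] = 16·(1 - (15/16)^11) = 8.1331.

8.133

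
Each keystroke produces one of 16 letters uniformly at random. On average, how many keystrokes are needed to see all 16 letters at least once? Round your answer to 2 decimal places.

54.09

The wait to go from k to k+1 distinct letters is geometric with mean 16/(16-k).
E[T] = 16/16 + 16/15 + 16/14 + ... + 16/2 + 16/1 = 16·H_{16}.
H_{16} = 3.381, so E[T] = 54.092.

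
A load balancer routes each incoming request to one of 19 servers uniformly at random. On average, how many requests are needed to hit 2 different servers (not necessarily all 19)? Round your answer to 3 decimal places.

2.056

With k distinct servers already seen, the next new one arrives after an expected 19/(19-k) requests.
Sum over k = 0,...,1: E = 19/19 + 19/18 = 2.0556.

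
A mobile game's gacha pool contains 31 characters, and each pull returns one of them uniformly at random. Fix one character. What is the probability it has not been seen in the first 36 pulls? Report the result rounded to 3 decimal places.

0.307

Each pull misses the fixed character with probability (31-1)/31 = 30/31, independently.
P(still missing after 36) = (30/31)^36 = 0.3071.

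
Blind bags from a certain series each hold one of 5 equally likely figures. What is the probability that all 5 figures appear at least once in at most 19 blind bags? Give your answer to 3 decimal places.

Let A_i be the event that figure i is missing after 19 blind bags. By inclusion–exclusion on the A_i,
P(all seen) = Σ_{j=0}^{5} (-1)^j C(5,j)((5-j)/5)^19
= 1.0000 - 0.0721 + 0.0006 - 0.0000 + 0.0000 - 0.0000
= 0.9286.

0.929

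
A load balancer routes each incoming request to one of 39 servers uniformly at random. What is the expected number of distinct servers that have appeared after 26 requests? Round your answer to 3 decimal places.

19.150

For each server, P(seen in 26 requests) = 1 - (38/39)^26 = 0.4910.
By linearity of expectation, E[distinct seen] = 39·(1 - (38/39)^26) = 19.1501.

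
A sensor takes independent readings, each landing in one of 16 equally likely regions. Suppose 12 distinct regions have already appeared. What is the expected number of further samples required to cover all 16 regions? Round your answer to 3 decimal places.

33.333

The wait to go from k to k+1 distinct regions is geometric with mean 16/(16-k).
Sum over k = 12,...,15: E = 16/4 + 16/3 + 16/2 + 16/1 = 33.3333.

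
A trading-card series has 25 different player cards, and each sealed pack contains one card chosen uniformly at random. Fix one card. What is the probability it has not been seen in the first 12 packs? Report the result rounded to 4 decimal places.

On each pack the fixed card fails to appear with probability 24/25.
P(still missing after 12) = (24/25)^12 = 0.61271.

0.6127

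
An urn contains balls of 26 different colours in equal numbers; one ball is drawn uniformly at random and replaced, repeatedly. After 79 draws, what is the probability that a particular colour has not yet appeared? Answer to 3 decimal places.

0.045

On each draw the fixed colour fails to appear with probability 25/26.
P(still missing after 79) = (25/26)^79 = 0.0451.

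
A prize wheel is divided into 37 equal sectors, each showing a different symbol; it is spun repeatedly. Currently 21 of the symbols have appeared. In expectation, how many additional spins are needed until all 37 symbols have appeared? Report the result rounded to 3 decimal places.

125.087

From k distinct to k+1 distinct takes on average 37/(37-k) spins.
Sum over k = 21,...,36: E = 37/16 + 37/15 + 37/14 + ... + 37/2 + 37/1 = 125.0870.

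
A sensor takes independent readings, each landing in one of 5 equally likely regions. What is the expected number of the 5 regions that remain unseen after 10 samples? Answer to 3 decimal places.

0.537

For each region, P(unseen after 10) = (4/5)^10 = 0.1074.
By linearity of expectation, E[unseen] = 5·(4/5)^10 = 0.5369.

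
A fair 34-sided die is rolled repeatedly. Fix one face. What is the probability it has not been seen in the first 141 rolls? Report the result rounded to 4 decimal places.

0.0149

Each roll misses the fixed face with probability (34-1)/34 = 33/34, independently.
P(still missing after 141) = (33/34)^141 = 0.01486.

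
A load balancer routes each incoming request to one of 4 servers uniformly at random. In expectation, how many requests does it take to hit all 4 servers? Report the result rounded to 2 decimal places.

After k distinct servers have appeared, the next request gives a new one with probability (4-k)/4, so the expected wait for the (k+1)-th is 4/(4-k).
E[T] = 4/4 + 4/3 + 4/2 + 4/1 = 4·H_{4}.
H_{4} = 2.083, so E[T] = 8.333.

8.33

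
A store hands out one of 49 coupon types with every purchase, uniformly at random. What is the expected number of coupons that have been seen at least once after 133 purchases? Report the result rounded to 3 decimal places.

45.844

For each coupon, P(seen in 133 purchases) = 1 - (48/49)^133 = 0.9356.
By linearity of expectation, E[distinct seen] = 49·(1 - (48/49)^133) = 45.8435.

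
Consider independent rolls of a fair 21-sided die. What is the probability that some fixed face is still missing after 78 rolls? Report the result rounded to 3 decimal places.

0.022

Each roll misses the fixed face with probability (21-1)/21 = 20/21, independently.
P(still missing after 78) = (20/21)^78 = 0.0222.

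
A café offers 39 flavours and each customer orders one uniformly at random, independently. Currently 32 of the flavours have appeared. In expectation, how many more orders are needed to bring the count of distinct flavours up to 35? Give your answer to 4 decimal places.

19.8714

With k distinct flavours already seen, the next new one takes an expected 39/(39-k) orders.
Sum over k = 32,...,34: E = 39/7 + 39/6 + 39/5 = 19.87143.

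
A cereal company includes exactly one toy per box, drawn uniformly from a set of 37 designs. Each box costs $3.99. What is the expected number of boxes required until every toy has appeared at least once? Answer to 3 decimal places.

Split into phases: going from k distinct to k+1 distinct takes on average 37/(37-k) boxes.
E[T] = 37/37 + 37/36 + 37/35 + ... + 37/2 + 37/1 = 37·H_{37}.
H_{37} = 4.2016, so E[T] = 155.4587.

155.459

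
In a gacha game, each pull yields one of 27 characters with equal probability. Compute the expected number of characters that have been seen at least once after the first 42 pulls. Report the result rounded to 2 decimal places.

21.47

For each character, P(seen in 42 pulls) = 1 - (26/27)^42 = 0.795.
By linearity of expectation, E[distinct seen] = 27·(1 - (26/27)^42) = 21.467.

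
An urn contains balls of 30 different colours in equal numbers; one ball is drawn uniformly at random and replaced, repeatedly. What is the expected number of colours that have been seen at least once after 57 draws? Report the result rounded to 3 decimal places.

25.656

For each colour, P(seen in 57 draws) = 1 - (29/30)^57 = 0.8552.
By linearity of expectation, E[distinct seen] = 30·(1 - (29/30)^57) = 25.6559.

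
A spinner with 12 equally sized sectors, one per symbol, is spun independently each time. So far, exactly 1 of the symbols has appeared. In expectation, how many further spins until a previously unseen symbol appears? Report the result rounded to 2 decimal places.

Each spin yields a new symbol with probability (12-1)/12 = 11/12, so the wait is geometric with mean 12/11.
E = 12/11 = 1.091.

1.09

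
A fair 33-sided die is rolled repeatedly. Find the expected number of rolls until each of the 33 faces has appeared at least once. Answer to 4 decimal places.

The wait to go from k to k+1 distinct faces is geometric with mean 33/(33-k).
E[T] = 33/33 + 33/32 + 33/31 + ... + 33/2 + 33/1 = 33·H_{33}.
H_{33} = 4.08880, so E[T] = 134.93034.

134.9303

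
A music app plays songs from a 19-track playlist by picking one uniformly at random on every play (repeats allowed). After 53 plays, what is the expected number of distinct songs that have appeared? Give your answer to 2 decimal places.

For each song, P(seen in 53 plays) = 1 - (18/19)^53 = 0.943.
By linearity of expectation, E[distinct seen] = 19·(1 - (18/19)^53) = 17.918.

17.92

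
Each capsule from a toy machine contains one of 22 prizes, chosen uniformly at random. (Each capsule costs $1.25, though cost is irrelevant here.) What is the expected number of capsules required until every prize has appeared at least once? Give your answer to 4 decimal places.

81.1979

After k distinct prizes have appeared, the next capsule gives a new one with probability (22-k)/22, so the expected wait for the (k+1)-th is 22/(22-k).
E[T] = 22/22 + 22/21 + 22/20 + ... + 22/2 + 22/1 = 22·H_{22}.
H_{22} = 3.69081, so E[T] = 81.19789.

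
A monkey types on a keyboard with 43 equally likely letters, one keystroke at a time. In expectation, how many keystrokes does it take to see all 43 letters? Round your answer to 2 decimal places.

Split into phases: going from k distinct to k+1 distinct takes on average 43/(43-k) keystrokes.
E[T] = 43/43 + 43/42 + 43/41 + ... + 43/2 + 43/1 = 43·H_{43}.
H_{43} = 4.350, so E[T] = 187.050.

187.05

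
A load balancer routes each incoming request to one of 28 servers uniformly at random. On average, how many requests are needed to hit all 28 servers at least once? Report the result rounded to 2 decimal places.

109.96

After k distinct servers have appeared, the next request gives a new one with probability (28-k)/28, so the expected wait for the (k+1)-th is 28/(28-k).
E[T] = 28/28 + 28/27 + 28/26 + ... + 28/2 + 28/1 = 28·H_{28}.
H_{28} = 3.927, so E[T] = 109.961.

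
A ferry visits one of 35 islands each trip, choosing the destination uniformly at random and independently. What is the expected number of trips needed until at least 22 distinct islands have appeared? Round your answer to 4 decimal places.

33.8327

Going from k to k+1 distinct takes a geometric number of trips with mean 35/(35-k).
Sum over k = 0,...,21: E = 35/35 + 35/34 + 35/33 + ... + 35/15 + 35/14 = 33.83267.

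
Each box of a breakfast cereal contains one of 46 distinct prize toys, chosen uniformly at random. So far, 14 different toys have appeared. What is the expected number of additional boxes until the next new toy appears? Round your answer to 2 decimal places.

1.44

The number of boxes until the next new toy is geometric with success probability 32/46, so its mean is 46/32.
E = 46/32 = 1.438.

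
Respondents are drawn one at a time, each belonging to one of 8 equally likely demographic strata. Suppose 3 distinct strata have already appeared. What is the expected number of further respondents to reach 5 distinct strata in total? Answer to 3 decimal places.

The wait to go from k to k+1 distinct strata is geometric with mean 8/(8-k).
Sum over k = 3,...,4: E = 8/5 + 8/4 = 3.6000.

3.600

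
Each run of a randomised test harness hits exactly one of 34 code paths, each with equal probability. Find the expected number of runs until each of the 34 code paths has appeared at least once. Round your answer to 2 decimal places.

After k distinct code paths have appeared, the next run gives a new one with probability (34-k)/34, so the expected wait for the (k+1)-th is 34/(34-k).
E[T] = 34/34 + 34/33 + 34/32 + ... + 34/2 + 34/1 = 34·H_{34}.
H_{34} = 4.118, so E[T] = 140.019.

140.02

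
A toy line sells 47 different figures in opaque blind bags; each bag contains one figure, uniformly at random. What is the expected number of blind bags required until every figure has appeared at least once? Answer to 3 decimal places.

208.584

After k distinct figures have appeared, the next blind bag gives a new one with probability (47-k)/47, so the expected wait for the (k+1)-th is 47/(47-k).
E[T] = 47/47 + 47/46 + 47/45 + ... + 47/2 + 47/1 = 47·H_{47}.
H_{47} = 4.4380, so E[T] = 208.5843.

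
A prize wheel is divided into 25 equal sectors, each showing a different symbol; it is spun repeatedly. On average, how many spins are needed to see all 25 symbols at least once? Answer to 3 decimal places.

95.399

Split into phases: going from k distinct to k+1 distinct takes on average 25/(25-k) spins.
E[T] = 25/25 + 25/24 + 25/23 + ... + 25/2 + 25/1 = 25·H_{25}.
H_{25} = 3.8160, so E[T] = 95.3990.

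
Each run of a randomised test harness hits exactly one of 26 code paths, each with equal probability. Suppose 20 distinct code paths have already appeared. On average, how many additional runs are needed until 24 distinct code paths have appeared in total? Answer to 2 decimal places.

With k distinct code paths already seen, the next new one takes an expected 26/(26-k) runs.
Sum over k = 20,...,23: E = 26/6 + 26/5 + 26/4 + 26/3 = 24.700.

24.70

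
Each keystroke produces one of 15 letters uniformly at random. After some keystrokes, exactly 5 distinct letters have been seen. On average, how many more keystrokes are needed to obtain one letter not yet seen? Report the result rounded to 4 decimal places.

Each keystroke yields a new letter with probability (15-5)/15 = 10/15, so the wait is geometric with mean 15/10.
E = 15/10 = 1.50000.

1.5000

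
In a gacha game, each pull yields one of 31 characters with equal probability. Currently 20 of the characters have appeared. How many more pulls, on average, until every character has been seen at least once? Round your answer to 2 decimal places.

93.62

From k distinct to k+1 distinct takes on average 31/(31-k) pulls.
Sum over k = 20,...,30: E = 31/11 + 31/10 + 31/9 + ... + 31/2 + 31/1 = 93.616.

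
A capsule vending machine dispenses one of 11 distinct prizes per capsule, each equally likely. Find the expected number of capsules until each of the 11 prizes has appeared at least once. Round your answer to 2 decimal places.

33.22

Split into phases: going from k distinct to k+1 distinct takes on average 11/(11-k) capsules.
E[T] = 11/11 + 11/10 + 11/9 + ... + 11/2 + 11/1 = 11·H_{11}.
H_{11} = 3.020, so E[T] = 33.219.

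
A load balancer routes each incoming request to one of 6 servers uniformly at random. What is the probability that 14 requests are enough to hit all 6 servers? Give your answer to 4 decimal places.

By inclusion–exclusion over which servers are missing,
P(all seen) = Σ_{j=0}^{6} (-1)^j C(6,j)((6-j)/6)^14
= 1.00000 - 0.46732 + 0.05138 - 0.00122 + 0.00000 - 0.00000 + 0.00000
= 0.58285.

0.5828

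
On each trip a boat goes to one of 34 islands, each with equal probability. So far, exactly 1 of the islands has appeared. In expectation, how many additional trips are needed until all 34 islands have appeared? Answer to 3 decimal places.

139.019

The wait to go from k to k+1 distinct islands is geometric with mean 34/(34-k).
Sum over k = 1,...,33: E = 34/33 + 34/32 + 34/31 + ... + 34/2 + 34/1 = 139.0191.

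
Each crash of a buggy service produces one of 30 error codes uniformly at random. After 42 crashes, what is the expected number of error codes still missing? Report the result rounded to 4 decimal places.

For each error code, P(unseen after 42) = (29/30)^42 = 0.24078.
By linearity of expectation, E[unseen] = 30·(29/30)^42 = 7.22345.

7.2234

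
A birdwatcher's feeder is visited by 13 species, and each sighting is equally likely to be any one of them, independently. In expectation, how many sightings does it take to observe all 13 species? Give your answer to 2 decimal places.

Split into phases: going from k distinct to k+1 distinct takes on average 13/(13-k) sightings.
E[T] = 13/13 + 13/12 + 13/11 + ... + 13/2 + 13/1 = 13·H_{13}.
H_{13} = 3.180, so E[T] = 41.342.

41.34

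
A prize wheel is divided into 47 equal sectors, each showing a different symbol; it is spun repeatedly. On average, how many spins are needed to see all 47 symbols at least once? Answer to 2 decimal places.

208.58

Split into phases: going from k distinct to k+1 distinct takes on average 47/(47-k) spins.
E[T] = 47/47 + 47/46 + 47/45 + ... + 47/2 + 47/1 = 47·H_{47}.
H_{47} = 4.438, so E[T] = 208.584.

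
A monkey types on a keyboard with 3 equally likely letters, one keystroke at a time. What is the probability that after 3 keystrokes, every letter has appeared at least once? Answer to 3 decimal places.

By inclusion–exclusion over which letters are missing,
P(all seen) = Σ_{j=0}^{3} (-1)^j C(3,j)((3-j)/3)^3
= 1.0000 - 0.8889 + 0.1111 - 0.0000
= 0.2222.

0.222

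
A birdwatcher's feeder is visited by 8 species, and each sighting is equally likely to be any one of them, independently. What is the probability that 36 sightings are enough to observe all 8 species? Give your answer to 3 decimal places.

0.936

Let A_i be the event that species i is missing after 36 sightings. By inclusion–exclusion on the A_i,
P(all seen) = Σ_{j=0}^{8} (-1)^j C(8,j)((8-j)/8)^36
= 1.0000 - 0.0654 + 0.0009 - 0.0000 + 0.0000 - 0.0000 + 0.0000 - 0.0000 + 0.0000
= 0.9355.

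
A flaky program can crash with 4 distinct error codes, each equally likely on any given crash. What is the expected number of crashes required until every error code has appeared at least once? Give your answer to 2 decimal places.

8.33

Split into phases: going from k distinct to k+1 distinct takes on average 4/(4-k) crashes.
E[T] = 4/4 + 4/3 + 4/2 + 4/1 = 4·H_{4}.
H_{4} = 2.083, so E[T] = 8.333.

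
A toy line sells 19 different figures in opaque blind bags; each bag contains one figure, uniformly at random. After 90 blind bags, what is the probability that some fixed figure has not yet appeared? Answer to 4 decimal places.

0.0077

Each blind bag misses the fixed figure with probability (19-1)/19 = 18/19, independently.
P(still missing after 90) = (18/19)^90 = 0.00770.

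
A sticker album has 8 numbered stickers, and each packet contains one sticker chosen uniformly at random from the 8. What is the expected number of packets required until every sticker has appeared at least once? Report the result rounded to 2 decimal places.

21.74

The wait to go from k to k+1 distinct stickers is geometric with mean 8/(8-k).
E[T] = 8/8 + 8/7 + 8/6 + ... + 8/2 + 8/1 = 8·H_{8}.
H_{8} = 2.718, so E[T] = 21.743.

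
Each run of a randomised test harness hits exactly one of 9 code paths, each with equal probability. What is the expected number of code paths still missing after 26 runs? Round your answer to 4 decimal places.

0.4210

For each code path, P(unseen after 26) = (8/9)^26 = 0.04678.
By linearity of expectation, E[unseen] = 9·(8/9)^26 = 0.42099.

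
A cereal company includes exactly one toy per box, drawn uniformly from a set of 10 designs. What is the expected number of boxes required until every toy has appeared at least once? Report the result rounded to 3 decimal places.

The wait to go from k to k+1 distinct toys is geometric with mean 10/(10-k).
E[T] = 10/10 + 10/9 + 10/8 + ... + 10/2 + 10/1 = 10·H_{10}.
H_{10} = 2.9290, so E[T] = 29.2897.

29.290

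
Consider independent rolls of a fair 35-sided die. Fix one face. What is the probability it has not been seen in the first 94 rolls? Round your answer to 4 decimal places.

On each roll the fixed face fails to appear with probability 34/35.
P(still missing after 94) = (34/35)^94 = 0.06556.

0.0656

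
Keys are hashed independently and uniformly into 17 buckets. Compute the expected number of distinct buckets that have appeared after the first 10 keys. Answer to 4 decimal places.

For each bucket, P(seen in 10 keys) = 1 - (16/17)^10 = 0.45461.
By linearity of expectation, E[distinct seen] = 17·(1 - (16/17)^10) = 7.72830.

7.7283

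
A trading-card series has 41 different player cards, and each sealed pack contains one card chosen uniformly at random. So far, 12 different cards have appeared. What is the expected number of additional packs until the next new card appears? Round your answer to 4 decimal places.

1.4138

Each pack yields a new card with probability (41-12)/41 = 29/41, so the wait is geometric with mean 41/29.
E = 41/29 = 1.41379.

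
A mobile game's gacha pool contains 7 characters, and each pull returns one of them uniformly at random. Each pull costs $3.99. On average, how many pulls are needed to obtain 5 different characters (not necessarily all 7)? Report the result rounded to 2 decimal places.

7.65

With k distinct characters already seen, the next new one arrives after an expected 7/(7-k) pulls.
Sum over k = 0,...,4: E = 7/7 + 7/6 + 7/5 + 7/4 + 7/3 = 7.650.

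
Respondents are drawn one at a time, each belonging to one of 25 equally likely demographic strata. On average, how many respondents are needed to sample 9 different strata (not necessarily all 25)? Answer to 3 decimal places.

Going from k to k+1 distinct takes a geometric number of respondents with mean 25/(25-k).
Sum over k = 0,...,8: E = 25/25 + 25/24 + 25/23 + ... + 25/18 + 25/17 = 10.8807.

10.881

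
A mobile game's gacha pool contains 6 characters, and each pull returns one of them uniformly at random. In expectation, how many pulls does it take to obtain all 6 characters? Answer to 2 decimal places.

14.70

After k distinct characters have appeared, the next pull gives a new one with probability (6-k)/6, so the expected wait for the (k+1)-th is 6/(6-k).
E[T] = 6/6 + 6/5 + 6/4 + 6/3 + 6/2 + 6/1 = 6·H_{6}.
H_{6} = 2.450, so E[T] = 14.700.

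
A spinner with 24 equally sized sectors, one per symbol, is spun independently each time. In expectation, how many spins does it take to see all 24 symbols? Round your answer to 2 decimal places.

The wait to go from k to k+1 distinct symbols is geometric with mean 24/(24-k).
E[T] = 24/24 + 24/23 + 24/22 + ... + 24/2 + 24/1 = 24·H_{24}.
H_{24} = 3.776, so E[T] = 90.623.

90.62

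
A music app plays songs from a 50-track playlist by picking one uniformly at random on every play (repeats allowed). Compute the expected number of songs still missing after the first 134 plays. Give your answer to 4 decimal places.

3.3363

For each song, P(unseen after 134) = (49/50)^134 = 0.06673.
By linearity of expectation, E[unseen] = 50·(49/50)^134 = 3.33629.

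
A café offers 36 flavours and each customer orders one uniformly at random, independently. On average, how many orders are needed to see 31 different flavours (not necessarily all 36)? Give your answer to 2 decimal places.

With k distinct flavours already seen, the next new one arrives after an expected 36/(36-k) orders.
Sum over k = 0,...,30: E = 36/36 + 36/35 + 36/34 + ... + 36/7 + 36/6 = 68.084.

68.08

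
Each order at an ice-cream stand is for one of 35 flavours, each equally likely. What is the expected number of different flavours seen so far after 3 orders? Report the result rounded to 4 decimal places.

For each flavour, P(seen in 3 orders) = 1 - (34/35)^3 = 0.08329.
By linearity of expectation, E[distinct seen] = 35·(1 - (34/35)^3) = 2.91510.

2.9151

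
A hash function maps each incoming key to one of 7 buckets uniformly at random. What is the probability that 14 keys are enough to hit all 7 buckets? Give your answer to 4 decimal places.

0.3666

By inclusion–exclusion over which buckets are missing,
P(all seen) = Σ_{j=0}^{7} (-1)^j C(7,j)((7-j)/7)^14
= 1.00000 - 0.80880 + 0.18898 - 0.01385 + 0.00025 - 0.00000 + 0.00000 - 0.00000
= 0.36657.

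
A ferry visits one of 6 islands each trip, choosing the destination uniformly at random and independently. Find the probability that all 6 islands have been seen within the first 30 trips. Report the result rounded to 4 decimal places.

0.9748

Let A_i be the event that island i is missing after 30 trips. By inclusion–exclusion on the A_i,
P(all seen) = Σ_{j=0}^{6} (-1)^j C(6,j)((6-j)/6)^30
= 1.00000 - 0.02528 + 0.00008 - 0.00000 + 0.00000 - 0.00000 + 0.00000
= 0.97480.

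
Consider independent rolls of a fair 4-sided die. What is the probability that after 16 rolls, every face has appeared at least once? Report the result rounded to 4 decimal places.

0.9600

By inclusion–exclusion over which faces are missing,
P(all seen) = Σ_{j=0}^{4} (-1)^j C(4,j)((4-j)/4)^16
= 1.00000 - 0.04009 + 0.00009 - 0.00000 + 0.00000
= 0.96000.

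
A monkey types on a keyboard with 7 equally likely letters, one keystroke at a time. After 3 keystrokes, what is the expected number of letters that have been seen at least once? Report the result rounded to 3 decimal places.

2.592

For each letter, P(seen in 3 keystrokes) = 1 - (6/7)^3 = 0.3703.
By linearity of expectation, E[distinct seen] = 7·(1 - (6/7)^3) = 2.5918.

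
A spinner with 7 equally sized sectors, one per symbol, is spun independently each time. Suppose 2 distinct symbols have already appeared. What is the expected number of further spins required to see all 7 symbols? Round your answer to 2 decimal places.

The wait to go from k to k+1 distinct symbols is geometric with mean 7/(7-k).
Sum over k = 2,...,6: E = 7/5 + 7/4 + 7/3 + 7/2 + 7/1 = 15.983.

15.98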